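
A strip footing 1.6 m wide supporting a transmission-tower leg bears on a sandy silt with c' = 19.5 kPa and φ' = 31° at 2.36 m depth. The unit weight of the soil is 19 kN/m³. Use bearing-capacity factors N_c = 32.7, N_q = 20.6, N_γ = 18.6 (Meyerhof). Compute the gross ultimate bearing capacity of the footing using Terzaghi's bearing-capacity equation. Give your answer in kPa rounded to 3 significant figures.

q_ult ≈ 1840 kPa

Overburden at base level: q = 19 × 2.36 = 44.84 kPa.
Cohesion term c·N_c = 19.5 × 32.7 = 637.65 kPa; surcharge term q·N_q = 44.84 × 20.6 = 923.7 kPa; self-weight term 0.5·γ·B·N_γ = 0.5 × 19 × 1.6 × 18.6 = 282.72 kPa.
q_ult = 637.65 + 923.7 + 282.72 = 1844.1 kPa.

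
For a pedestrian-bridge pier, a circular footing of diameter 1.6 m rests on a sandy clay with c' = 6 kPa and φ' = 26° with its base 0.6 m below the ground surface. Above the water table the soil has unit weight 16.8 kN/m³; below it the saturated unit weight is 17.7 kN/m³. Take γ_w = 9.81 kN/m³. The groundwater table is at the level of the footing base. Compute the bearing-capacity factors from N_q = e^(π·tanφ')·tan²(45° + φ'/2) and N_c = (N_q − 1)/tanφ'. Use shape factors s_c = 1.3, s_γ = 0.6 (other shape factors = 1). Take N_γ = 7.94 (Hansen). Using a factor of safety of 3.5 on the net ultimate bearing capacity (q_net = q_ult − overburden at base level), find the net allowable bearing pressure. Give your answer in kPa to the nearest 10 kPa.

q_all(net) ≈ 90 kPa

N_q = e^(π·tan26°)·tan²(58°) = 11.85; N_c = (N_q − 1)/tanφ' = 22.25.
q = γ·D_f = 16.8 × 0.6 = 10.08 kPa.
For the ½γBN_γ term take γ' = 17.7 − 9.81 = 7.89 kN/m³ (soil below base is submerged).
c·N_c·s_c = 6 × 22.254 × 1.3 = 173.58 kPa
q·N_q = 10.08 × 11.854 = 119.49 kPa
0.5·γ·B·N_γ·s_γ = 0.5 × 7.89 × 1.6 × 7.94 × 0.6 = 30.07 kPa
q_ult = 173.58 + 119.49 + 30.07 = 323.15 kPa.
q_net = 323.15 − 10.08 = 313.07 kPa.
q_all(net) = 313.07 / 3.5 = 89.447 kPa.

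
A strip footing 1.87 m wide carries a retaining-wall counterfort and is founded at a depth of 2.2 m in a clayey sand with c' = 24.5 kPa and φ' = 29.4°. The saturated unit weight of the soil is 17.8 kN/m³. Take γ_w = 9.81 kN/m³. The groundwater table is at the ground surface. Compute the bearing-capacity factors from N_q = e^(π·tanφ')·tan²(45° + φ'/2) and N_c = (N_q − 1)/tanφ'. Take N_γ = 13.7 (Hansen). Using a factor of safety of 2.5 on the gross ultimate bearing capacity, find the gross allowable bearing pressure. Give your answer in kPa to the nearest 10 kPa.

q_all ≈ 440 kPa

N_q = e^(π·tan29.4°)·tan²(59.7°) = 17.2; N_c = (N_q − 1)/tanφ' = 28.74.
γ' = 17.8 − 9.81 = 7.99 kN/m³ (submerged throughout). q = 7.99 × 2.2 = 17.578 kPa; the same γ' applies in the ½γBN_γ term.
c·N_c = 24.5 × 28.744 = 704.23 kPa
q·N_q = 17.578 × 17.196 = 302.28 kPa
0.5·γ·B·N_γ = 0.5 × 7.99 × 1.87 × 13.7 = 102.35 kPa
q_ult = 704.23 + 302.28 + 102.35 = 1108.9 kPa.
q_all = 1108.9 / 2.5 = 443.54 kPa.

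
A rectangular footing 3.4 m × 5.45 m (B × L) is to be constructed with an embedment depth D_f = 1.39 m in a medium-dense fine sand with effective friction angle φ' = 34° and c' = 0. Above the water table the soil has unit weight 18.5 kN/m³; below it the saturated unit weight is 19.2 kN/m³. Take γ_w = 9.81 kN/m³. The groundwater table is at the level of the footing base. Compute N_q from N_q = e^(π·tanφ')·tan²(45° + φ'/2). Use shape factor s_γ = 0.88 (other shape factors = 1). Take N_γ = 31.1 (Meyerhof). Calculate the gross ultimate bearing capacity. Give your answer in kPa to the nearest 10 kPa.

tan34° = 0.6745, so N_q = e^(π×0.6745)·tan²(62°) = 8.323 × 3.537 = 29.44.
Overburden at base level: q = 18.5 × 1.39 = 25.715 kPa.
Below the base the soil is submerged, so the ½γBN_γ term uses γ' = 19.2 − 9.81 = 9.39 kN/m³.
Surcharge term q·N_q = 25.715 × 29.44 = 757.04 kPa; self-weight term 0.5·γ·B·N_γ·s_γ = 0.5 × 9.39 × 3.4 × 31.1 × 0.88 = 436.88 kPa.
q_ult = 757.04 + 436.88 = 1193.9 kPa.

q_ult ≈ 1190 kPa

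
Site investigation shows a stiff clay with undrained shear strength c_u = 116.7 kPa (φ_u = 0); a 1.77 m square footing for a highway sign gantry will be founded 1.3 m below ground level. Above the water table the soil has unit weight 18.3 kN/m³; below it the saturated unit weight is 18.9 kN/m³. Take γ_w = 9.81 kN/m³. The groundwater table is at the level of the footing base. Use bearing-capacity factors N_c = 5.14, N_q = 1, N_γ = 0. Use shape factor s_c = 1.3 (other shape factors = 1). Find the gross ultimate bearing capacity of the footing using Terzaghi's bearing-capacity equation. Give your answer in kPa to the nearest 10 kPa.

q = γ·D_f = 18.3 × 1.3 = 23.79 kPa.
c·N_c·s_c = 116.7 × 5.14 × 1.3 = 779.79 kPa
q·N_q = 23.79 × 1 = 23.79 kPa
q_ult = 779.79 + 23.79 = 803.58 kPa.

q_ult ≈ 800 kPa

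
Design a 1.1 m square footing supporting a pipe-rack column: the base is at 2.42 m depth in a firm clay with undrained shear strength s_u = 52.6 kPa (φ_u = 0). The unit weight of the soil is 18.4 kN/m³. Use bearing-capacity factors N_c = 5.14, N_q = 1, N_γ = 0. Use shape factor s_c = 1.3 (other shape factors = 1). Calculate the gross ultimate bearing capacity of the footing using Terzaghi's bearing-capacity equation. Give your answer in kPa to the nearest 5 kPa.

Overburden at base level: q = 18.4 × 2.42 = 44.528 kPa.
Cohesion term c·N_c·s_c = 52.6 × 5.14 × 1.3 = 351.47 kPa; surcharge term q·N_q = 44.528 × 1 = 44.528 kPa.
q_ult = 351.47 + 44.528 = 396 kPa.

q_ult ≈ 395 kPa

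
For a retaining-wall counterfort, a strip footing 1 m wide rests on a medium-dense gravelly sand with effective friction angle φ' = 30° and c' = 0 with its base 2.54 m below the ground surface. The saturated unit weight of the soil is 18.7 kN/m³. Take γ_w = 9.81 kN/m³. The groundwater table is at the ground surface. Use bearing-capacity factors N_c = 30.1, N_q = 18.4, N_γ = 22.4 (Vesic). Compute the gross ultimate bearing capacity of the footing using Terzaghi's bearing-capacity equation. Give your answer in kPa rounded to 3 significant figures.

With the water table at the surface the whole profile is submerged: γ' = 18.7 − 9.81 = 8.89 kN/m³, so q = γ'·D_f = 22.581 kPa; the same γ' applies in the ½γBN_γ term.
q_ult = q·N_q + 0.5·γ·B·N_γ
     = 22.581 × 18.4 + 0.5 × 8.89 × 1 × 22.4
     = 415.48 + 99.568 = 515.05 kPa.

q_ult ≈ 515 kPa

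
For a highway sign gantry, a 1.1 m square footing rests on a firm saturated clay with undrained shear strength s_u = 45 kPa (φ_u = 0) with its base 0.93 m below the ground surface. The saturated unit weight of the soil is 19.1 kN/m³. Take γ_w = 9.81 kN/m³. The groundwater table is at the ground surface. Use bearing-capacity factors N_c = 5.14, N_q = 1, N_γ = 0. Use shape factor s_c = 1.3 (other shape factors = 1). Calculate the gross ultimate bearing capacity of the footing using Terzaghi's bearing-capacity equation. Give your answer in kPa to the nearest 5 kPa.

q_ult ≈ 310 kPa

With the water table at the surface the whole profile is submerged: γ' = 19.1 − 9.81 = 9.29 kN/m³, so q = γ'·D_f = 8.6397 kPa.
q_ult = c·N_c·s_c + q·N_q
     = 45 × 5.14 × 1.3 + 8.6397 × 1
     = 300.69 + 8.6397 = 309.33 kPa.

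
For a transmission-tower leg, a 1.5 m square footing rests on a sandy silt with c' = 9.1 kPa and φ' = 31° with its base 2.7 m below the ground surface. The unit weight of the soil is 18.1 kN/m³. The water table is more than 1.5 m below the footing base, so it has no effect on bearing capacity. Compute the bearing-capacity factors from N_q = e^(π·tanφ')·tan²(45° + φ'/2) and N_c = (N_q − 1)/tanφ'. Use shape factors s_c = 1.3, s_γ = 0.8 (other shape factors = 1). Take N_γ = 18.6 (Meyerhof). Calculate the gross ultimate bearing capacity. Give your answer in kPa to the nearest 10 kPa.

q_ult ≈ 1600 kPa

tan31° = 0.6009, so N_q = e^(π×0.6009)·tan²(60.5°) = 6.604 × 3.124 = 20.63.
N_c = (20.63 − 1)/tan31° = 32.67.
q = γ·D_f = 18.1 × 2.7 = 48.87 kPa.
c·N_c·s_c = 9.1 × 32.671 × 1.3 = 386.5 kPa
q·N_q = 48.87 × 20.631 = 1008.2 kPa
0.5·γ·B·N_γ·s_γ = 0.5 × 18.1 × 1.5 × 18.6 × 0.8 = 202 kPa
q_ult = 386.5 + 1008.2 + 202 = 1596.7 kPa.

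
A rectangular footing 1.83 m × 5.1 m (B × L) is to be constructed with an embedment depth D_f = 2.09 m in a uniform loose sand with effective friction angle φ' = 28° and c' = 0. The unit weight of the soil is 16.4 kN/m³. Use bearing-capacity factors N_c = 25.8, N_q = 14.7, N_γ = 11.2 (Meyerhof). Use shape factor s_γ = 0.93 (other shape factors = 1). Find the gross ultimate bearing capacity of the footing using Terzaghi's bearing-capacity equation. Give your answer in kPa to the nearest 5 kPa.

q = γ·D_f = 16.4 × 2.09 = 34.276 kPa.
q·N_q = 34.276 × 14.7 = 503.86 kPa
0.5·γ·B·N_γ·s_γ = 0.5 × 16.4 × 1.83 × 11.2 × 0.93 = 156.3 kPa
q_ult = 503.86 + 156.3 = 660.16 kPa.

q_ult ≈ 660 kPa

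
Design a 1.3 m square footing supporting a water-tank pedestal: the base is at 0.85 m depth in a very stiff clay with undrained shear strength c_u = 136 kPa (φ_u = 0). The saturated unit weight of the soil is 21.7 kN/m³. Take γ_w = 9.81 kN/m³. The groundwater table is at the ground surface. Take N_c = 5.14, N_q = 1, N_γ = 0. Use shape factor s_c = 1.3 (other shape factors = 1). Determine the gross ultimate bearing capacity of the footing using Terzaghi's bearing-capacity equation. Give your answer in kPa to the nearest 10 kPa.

With the water table at the surface the whole profile is submerged: γ' = 21.7 − 9.81 = 11.89 kN/m³, so q = γ'·D_f = 10.106 kPa.
q_ult = c·N_c·s_c + q·N_q
     = 136 × 5.14 × 1.3 + 10.106 × 1
     = 908.75 + 10.106 = 918.86 kPa.

q_ult ≈ 920 kPa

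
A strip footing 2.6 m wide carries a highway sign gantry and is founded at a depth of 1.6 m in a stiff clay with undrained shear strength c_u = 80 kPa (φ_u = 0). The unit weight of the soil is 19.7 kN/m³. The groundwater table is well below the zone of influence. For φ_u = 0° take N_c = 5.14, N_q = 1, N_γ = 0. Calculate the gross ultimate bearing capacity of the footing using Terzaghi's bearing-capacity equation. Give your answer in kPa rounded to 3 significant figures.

q_ult ≈ 443 kPa

Effective surcharge at the founding depth q = γ·D_f = 19.7 × 1.6 = 31.52 kPa.
q_ult = c·N_c + q·N_q
     = 80 × 5.14 + 31.52 × 1
     = 411.2 + 31.52 = 442.72 kPa.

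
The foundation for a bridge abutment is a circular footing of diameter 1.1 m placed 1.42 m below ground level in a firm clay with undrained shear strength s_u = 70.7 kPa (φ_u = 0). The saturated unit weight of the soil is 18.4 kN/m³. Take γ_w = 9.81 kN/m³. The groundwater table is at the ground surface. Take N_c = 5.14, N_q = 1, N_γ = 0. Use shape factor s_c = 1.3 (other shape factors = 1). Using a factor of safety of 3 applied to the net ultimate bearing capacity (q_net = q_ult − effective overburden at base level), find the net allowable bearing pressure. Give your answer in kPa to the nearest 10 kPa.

With the water table at the surface the whole profile is submerged: γ' = 18.4 − 9.81 = 8.59 kN/m³, so q = γ'·D_f = 12.198 kPa.
q_ult = c·N_c·s_c + q·N_q
     = 70.7 × 5.14 × 1.3 + 12.198 × 1
     = 472.42 + 12.198 = 484.62 kPa.
Net ultimate: q_net = 484.62 − 12.198 = 472.42 kPa.
q_all(net) = 472.42 / 3 = 157.47 kPa.

q_all(net) ≈ 160 kPa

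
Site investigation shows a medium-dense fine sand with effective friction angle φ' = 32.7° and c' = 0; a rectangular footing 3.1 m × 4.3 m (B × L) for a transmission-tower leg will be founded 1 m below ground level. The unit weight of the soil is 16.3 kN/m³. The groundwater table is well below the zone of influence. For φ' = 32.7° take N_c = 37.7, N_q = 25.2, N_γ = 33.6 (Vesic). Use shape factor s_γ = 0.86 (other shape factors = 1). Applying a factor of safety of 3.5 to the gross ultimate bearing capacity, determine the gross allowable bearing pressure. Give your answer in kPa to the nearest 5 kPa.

q = γ·D_f = 16.3 × 1 = 16.3 kPa.
q·N_q = 16.3 × 25.2 = 410.76 kPa
0.5·γ·B·N_γ·s_γ = 0.5 × 16.3 × 3.1 × 33.6 × 0.86 = 730.06 kPa
q_ult = 410.76 + 730.06 = 1140.8 kPa.
q_all = q_ult / FS = 1140.8 / 3.5 = 325.95 kPa.

q_all ≈ 325 kPa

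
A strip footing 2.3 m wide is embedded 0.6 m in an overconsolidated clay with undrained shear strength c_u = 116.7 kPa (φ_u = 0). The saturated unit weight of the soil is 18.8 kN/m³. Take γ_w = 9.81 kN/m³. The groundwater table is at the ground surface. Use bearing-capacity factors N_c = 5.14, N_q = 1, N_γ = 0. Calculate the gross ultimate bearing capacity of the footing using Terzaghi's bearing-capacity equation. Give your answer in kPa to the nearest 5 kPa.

γ' = 18.8 − 9.81 = 8.99 kN/m³ (submerged throughout). q = 8.99 × 0.6 = 5.394 kPa.
c·N_c = 116.7 × 5.14 = 599.84 kPa
q·N_q = 5.394 × 1 = 5.394 kPa
q_ult = 599.84 + 5.394 = 605.23 kPa.

q_ult ≈ 605 kPa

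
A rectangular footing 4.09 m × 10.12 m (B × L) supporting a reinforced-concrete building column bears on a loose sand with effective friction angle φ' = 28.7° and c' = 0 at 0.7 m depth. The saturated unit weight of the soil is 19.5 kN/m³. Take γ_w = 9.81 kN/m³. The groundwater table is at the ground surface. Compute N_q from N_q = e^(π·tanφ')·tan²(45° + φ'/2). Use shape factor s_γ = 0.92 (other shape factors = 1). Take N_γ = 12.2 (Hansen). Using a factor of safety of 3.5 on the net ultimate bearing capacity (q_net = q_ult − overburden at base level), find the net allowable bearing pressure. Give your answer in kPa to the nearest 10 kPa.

N_q = e^(π·tan28.7°)·tan²(59.35°) = 15.9.
Water table at ground surface, so effective unit weight γ' = 19.5 − 9.81 = 9.69 kN/m³ is used throughout; overburden q = 9.69 × 0.7 = 6.783 kPa; the same γ' applies in the ½γBN_γ term.
Surcharge term q·N_q = 6.783 × 15.903 = 107.87 kPa; self-weight term 0.5·γ·B·N_γ·s_γ = 0.5 × 9.69 × 4.09 × 12.2 × 0.92 = 222.42 kPa.
q_ult = 107.87 + 222.42 = 330.29 kPa.
q_net = 330.29 − 6.783 = 323.5 kPa.
q_all(net) = 323.5 / 3.5 = 92.43 kPa.

q_all(net) ≈ 90 kPa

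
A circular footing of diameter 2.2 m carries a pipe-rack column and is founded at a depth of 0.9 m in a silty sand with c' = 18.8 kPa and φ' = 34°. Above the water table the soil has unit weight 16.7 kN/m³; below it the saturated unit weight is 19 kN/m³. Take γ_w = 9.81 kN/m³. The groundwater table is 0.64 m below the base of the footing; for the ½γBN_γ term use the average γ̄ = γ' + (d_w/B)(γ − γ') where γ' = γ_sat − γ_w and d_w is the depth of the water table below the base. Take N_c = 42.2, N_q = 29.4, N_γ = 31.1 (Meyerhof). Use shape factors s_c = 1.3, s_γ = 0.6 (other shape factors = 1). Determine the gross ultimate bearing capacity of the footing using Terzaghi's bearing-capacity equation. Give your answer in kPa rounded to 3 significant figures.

Overburden at base level: q = 16.7 × 0.9 = 15.03 kPa.
The water table is 0.64 m below the base (< B = 2.2 m), so the ½γBN_γ term uses γ̄ = γ' + (d_w/B)(γ − γ') = 9.19 + (0.64/2.2)(16.7 − 9.19) = 11.375 kN/m³.
Cohesion term c·N_c·s_c = 18.8 × 42.2 × 1.3 = 1031.4 kPa; surcharge term q·N_q = 15.03 × 29.4 = 441.88 kPa; self-weight term 0.5·γ·B·N_γ·s_γ = 0.5 × 11.375 × 2.2 × 31.1 × 0.6 = 233.48 kPa.
q_ult = 1031.4 + 441.88 + 233.48 = 1706.7 kPa.

q_ult ≈ 1710 kPa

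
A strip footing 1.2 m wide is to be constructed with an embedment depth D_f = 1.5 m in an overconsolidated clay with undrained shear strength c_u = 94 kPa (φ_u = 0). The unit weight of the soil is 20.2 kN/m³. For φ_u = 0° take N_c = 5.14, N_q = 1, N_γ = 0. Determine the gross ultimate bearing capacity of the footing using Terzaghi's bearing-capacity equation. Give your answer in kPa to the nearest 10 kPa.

Effective surcharge at the founding depth q = γ·D_f = 20.2 × 1.5 = 30.3 kPa.
q_ult = c·N_c + q·N_q
     = 94 × 5.14 + 30.3 × 1
     = 483.16 + 30.3 = 513.46 kPa.

q_ult ≈ 510 kPa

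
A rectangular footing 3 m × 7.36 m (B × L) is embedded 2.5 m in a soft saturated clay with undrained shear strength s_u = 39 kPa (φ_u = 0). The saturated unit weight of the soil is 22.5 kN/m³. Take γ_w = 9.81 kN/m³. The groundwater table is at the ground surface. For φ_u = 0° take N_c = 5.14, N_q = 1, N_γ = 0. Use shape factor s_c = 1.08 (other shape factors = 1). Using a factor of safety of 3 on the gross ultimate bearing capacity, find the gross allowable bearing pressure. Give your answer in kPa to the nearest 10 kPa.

q_all ≈ 80 kPa

With the water table at the surface the whole profile is submerged: γ' = 22.5 − 9.81 = 12.69 kN/m³, so q = γ'·D_f = 31.725 kPa.
q_ult = c·N_c·s_c + q·N_q
     = 39 × 5.14 × 1.08 + 31.725 × 1
     = 216.5 + 31.725 = 248.22 kPa.
q_all = 248.22 / 3 = 82.741 kPa.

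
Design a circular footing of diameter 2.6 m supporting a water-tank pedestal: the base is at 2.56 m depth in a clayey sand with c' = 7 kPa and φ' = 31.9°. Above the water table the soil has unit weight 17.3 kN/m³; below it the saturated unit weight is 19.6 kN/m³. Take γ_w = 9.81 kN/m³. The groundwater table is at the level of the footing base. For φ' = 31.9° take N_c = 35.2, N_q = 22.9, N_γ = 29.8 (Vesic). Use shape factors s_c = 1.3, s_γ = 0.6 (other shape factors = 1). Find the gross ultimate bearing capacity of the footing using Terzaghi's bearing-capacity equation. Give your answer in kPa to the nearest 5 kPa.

q = γ·D_f = 17.3 × 2.56 = 44.288 kPa.
For the ½γBN_γ term take γ' = 19.6 − 9.81 = 9.79 kN/m³ (soil below base is submerged).
c·N_c·s_c = 7 × 35.2 × 1.3 = 320.32 kPa
q·N_q = 44.288 × 22.9 = 1014.2 kPa
0.5·γ·B·N_γ·s_γ = 0.5 × 9.79 × 2.6 × 29.8 × 0.6 = 227.56 kPa
q_ult = 320.32 + 1014.2 + 227.56 = 1562.1 kPa.

q_ult ≈ 1560 kPa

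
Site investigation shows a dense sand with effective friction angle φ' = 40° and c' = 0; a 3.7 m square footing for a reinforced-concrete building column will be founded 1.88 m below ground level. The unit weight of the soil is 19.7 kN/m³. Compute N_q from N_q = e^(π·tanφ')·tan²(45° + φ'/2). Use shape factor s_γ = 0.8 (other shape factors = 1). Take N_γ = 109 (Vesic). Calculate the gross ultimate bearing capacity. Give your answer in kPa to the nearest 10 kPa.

q_ult ≈ 5560 kPa

tan40° = 0.8391, so N_q = e^(π×0.8391)·tan²(65°) = 13.959 × 4.599 = 64.2.
Overburden at base level: q = 19.7 × 1.88 = 37.036 kPa.
Surcharge term q·N_q = 37.036 × 64.195 = 2377.5 kPa; self-weight term 0.5·γ·B·N_γ·s_γ = 0.5 × 19.7 × 3.7 × 109 × 0.8 = 3178 kPa.
q_ult = 2377.5 + 3178 = 5555.5 kPa.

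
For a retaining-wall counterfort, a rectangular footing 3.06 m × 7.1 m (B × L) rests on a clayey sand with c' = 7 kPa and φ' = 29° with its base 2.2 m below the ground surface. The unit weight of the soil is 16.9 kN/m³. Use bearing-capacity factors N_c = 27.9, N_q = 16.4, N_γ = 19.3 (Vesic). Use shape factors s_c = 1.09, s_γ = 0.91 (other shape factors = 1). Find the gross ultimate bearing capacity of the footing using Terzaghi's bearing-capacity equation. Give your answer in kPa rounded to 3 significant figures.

q_ult ≈ 1280 kPa

Overburden at base level: q = 16.9 × 2.2 = 37.18 kPa.
Cohesion term c·N_c·s_c = 7 × 27.9 × 1.09 = 212.88 kPa; surcharge term q·N_q = 37.18 × 16.4 = 609.75 kPa; self-weight term 0.5·γ·B·N_γ·s_γ = 0.5 × 16.9 × 3.06 × 19.3 × 0.91 = 454.13 kPa.
q_ult = 212.88 + 609.75 + 454.13 = 1276.8 kPa.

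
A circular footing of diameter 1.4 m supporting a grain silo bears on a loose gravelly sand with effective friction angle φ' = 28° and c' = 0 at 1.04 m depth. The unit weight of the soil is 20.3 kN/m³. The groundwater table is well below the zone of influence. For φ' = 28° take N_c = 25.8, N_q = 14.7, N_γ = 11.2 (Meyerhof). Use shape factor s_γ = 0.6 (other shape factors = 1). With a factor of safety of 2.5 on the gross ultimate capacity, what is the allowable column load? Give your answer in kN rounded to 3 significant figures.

P_all ≈ 250 kN

Effective surcharge at the founding depth q = γ·D_f = 20.3 × 1.04 = 21.112 kPa.
q_ult = q·N_q + 0.5·γ·B·N_γ·s_γ
     = 21.112 × 14.7 + 0.5 × 20.3 × 1.4 × 11.2 × 0.6
     = 310.35 + 95.491 = 405.84 kPa.
Gross allowable pressure q_all = 405.84 / 2.5 = 162.34 kPa.
Footing area = 1.5394 m², so allowable column load = 162.34 × 1.5394 = 249.9 kN.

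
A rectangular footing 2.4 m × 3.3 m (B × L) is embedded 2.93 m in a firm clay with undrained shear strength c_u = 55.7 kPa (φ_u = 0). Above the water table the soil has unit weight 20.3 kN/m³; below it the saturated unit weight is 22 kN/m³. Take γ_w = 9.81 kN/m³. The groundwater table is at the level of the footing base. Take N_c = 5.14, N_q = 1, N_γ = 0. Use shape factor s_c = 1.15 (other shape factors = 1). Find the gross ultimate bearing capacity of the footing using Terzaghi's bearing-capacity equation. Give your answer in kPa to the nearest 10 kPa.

Effective surcharge at the founding depth q = γ·D_f = 20.3 × 2.93 = 59.479 kPa.
q_ult = c·N_c·s_c + q·N_q
     = 55.7 × 5.14 × 1.15 + 59.479 × 1
     = 329.24 + 59.479 = 388.72 kPa.

q_ult ≈ 390 kPa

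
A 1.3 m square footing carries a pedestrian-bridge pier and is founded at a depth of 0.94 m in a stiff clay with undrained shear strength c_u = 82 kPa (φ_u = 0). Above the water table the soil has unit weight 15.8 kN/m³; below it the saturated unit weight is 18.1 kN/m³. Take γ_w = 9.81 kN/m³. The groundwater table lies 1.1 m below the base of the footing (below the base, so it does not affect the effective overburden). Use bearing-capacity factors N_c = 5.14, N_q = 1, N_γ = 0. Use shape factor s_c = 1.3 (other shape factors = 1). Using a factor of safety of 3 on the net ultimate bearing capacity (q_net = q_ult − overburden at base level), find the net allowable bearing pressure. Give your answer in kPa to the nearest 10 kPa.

q_all(net) ≈ 180 kPa

q = γ·D_f = 15.8 × 0.94 = 14.852 kPa.
c·N_c·s_c = 82 × 5.14 × 1.3 = 547.92 kPa
q·N_q = 14.852 × 1 = 14.852 kPa
q_ult = 547.92 + 14.852 = 562.78 kPa.
q_net = 562.78 − 14.852 = 547.92 kPa.
q_all(net) = 547.92 / 3 = 182.64 kPa.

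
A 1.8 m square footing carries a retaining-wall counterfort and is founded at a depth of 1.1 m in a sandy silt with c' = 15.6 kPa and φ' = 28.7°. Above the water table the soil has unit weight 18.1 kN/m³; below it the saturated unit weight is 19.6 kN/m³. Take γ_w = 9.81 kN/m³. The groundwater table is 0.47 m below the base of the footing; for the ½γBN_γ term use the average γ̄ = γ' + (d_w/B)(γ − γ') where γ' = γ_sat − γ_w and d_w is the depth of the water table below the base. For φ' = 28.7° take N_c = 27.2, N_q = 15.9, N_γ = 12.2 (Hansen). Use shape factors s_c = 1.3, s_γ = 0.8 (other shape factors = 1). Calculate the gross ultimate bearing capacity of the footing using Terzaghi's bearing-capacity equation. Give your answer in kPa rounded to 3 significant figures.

q_ult ≈ 973 kPa

Overburden at base level: q = 18.1 × 1.1 = 19.91 kPa.
The water table is 0.47 m below the base (< B = 1.8 m), so the ½γBN_γ term uses γ̄ = γ' + (d_w/B)(γ − γ') = 9.79 + (0.47/1.8)(18.1 − 9.79) = 11.96 kN/m³.
Cohesion term c·N_c·s_c = 15.6 × 27.2 × 1.3 = 551.62 kPa; surcharge term q·N_q = 19.91 × 15.9 = 316.57 kPa; self-weight term 0.5·γ·B·N_γ·s_γ = 0.5 × 11.96 × 1.8 × 12.2 × 0.8 = 105.06 kPa.
q_ult = 551.62 + 316.57 + 105.06 = 973.24 kPa.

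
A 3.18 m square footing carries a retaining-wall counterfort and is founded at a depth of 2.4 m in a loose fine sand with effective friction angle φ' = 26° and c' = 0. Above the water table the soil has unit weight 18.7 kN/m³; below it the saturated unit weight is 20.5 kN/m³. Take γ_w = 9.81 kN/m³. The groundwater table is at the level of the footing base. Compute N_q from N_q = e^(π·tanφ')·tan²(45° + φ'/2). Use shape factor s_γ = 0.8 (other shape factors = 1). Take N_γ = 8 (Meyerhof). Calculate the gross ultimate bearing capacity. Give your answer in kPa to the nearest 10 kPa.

q_ult ≈ 640 kPa

tan26° = 0.4877, so N_q = e^(π×0.4877)·tan²(58°) = 4.629 × 2.561 = 11.85.
Overburden at base level: q = 18.7 × 2.4 = 44.88 kPa.
Below the base the soil is submerged, so the ½γBN_γ term uses γ' = 20.5 − 9.81 = 10.69 kN/m³.
Surcharge term q·N_q = 44.88 × 11.854 = 532.02 kPa; self-weight term 0.5·γ·B·N_γ·s_γ = 0.5 × 10.69 × 3.18 × 8 × 0.8 = 108.78 kPa.
q_ult = 532.02 + 108.78 = 640.8 kPa.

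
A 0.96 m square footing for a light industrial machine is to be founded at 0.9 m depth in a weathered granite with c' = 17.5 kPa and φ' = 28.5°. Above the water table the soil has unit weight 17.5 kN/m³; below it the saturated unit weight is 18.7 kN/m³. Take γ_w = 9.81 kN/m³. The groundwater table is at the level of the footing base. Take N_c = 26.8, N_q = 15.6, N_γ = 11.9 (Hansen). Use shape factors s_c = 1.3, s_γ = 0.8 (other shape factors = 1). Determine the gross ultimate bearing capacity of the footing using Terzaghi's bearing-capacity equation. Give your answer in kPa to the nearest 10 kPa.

q_ult ≈ 900 kPa

Overburden at base level: q = 17.5 × 0.9 = 15.75 kPa.
Below the base the soil is submerged, so the ½γBN_γ term uses γ' = 18.7 − 9.81 = 8.89 kN/m³.
Cohesion term c·N_c·s_c = 17.5 × 26.8 × 1.3 = 609.7 kPa; surcharge term q·N_q = 15.75 × 15.6 = 245.7 kPa; self-weight term 0.5·γ·B·N_γ·s_γ = 0.5 × 8.89 × 0.96 × 11.9 × 0.8 = 40.624 kPa.
q_ult = 609.7 + 245.7 + 40.624 = 896.02 kPa.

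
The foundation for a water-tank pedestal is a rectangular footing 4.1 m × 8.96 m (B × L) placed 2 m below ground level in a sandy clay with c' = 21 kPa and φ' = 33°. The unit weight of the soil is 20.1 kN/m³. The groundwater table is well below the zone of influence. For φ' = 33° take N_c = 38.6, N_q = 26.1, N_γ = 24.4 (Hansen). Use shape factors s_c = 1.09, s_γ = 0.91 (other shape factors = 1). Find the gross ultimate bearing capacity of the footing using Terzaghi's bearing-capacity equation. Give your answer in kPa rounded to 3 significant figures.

q_ult ≈ 2850 kPa

q = γ·D_f = 20.1 × 2 = 40.2 kPa.
c·N_c·s_c = 21 × 38.6 × 1.09 = 883.55 kPa
q·N_q = 40.2 × 26.1 = 1049.2 kPa
0.5·γ·B·N_γ·s_γ = 0.5 × 20.1 × 4.1 × 24.4 × 0.91 = 914.92 kPa
q_ult = 883.55 + 1049.2 + 914.92 = 2847.7 kPa.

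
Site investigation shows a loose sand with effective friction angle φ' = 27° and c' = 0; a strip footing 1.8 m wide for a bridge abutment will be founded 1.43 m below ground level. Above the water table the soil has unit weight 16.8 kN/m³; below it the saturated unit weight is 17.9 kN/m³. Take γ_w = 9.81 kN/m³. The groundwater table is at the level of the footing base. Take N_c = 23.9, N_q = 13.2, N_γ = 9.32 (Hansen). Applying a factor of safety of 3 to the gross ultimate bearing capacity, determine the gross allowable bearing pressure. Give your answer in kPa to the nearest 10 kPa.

Overburden at base level: q = 16.8 × 1.43 = 24.024 kPa.
Below the base the soil is submerged, so the ½γBN_γ term uses γ' = 17.9 − 9.81 = 8.09 kN/m³.
Surcharge term q·N_q = 24.024 × 13.2 = 317.12 kPa; self-weight term 0.5·γ·B·N_γ = 0.5 × 8.09 × 1.8 × 9.32 = 67.859 kPa.
q_ult = 317.12 + 67.859 = 384.98 kPa.
q_all = q_ult / FS = 384.98 / 3 = 128.33 kPa.

q_all ≈ 130 kPa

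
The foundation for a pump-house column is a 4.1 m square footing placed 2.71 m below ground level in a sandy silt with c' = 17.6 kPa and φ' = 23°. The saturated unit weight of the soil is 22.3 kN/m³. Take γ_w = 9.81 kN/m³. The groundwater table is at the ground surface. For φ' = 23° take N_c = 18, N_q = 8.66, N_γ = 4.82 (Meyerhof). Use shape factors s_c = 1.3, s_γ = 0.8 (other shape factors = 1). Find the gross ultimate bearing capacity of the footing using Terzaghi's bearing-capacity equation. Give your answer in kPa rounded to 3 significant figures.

q_ult ≈ 804 kPa

Water table at ground surface, so effective unit weight γ' = 22.3 − 9.81 = 12.49 kN/m³ is used throughout; overburden q = 12.49 × 2.71 = 33.848 kPa; the same γ' applies in the ½γBN_γ term.
Cohesion term c·N_c·s_c = 17.6 × 18 × 1.3 = 411.84 kPa; surcharge term q·N_q = 33.848 × 8.66 = 293.12 kPa; self-weight term 0.5·γ·B·N_γ·s_γ = 0.5 × 12.49 × 4.1 × 4.82 × 0.8 = 98.731 kPa.
q_ult = 411.84 + 293.12 + 98.731 = 803.69 kPa.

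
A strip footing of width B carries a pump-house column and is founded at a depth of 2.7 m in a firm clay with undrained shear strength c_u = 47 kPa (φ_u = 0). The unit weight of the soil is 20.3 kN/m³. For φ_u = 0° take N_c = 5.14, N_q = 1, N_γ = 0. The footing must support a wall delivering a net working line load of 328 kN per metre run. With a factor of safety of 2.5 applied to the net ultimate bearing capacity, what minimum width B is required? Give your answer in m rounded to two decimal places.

Overburden at base level: q = 20.3 × 2.7 = 54.81 kPa.
Cohesion term c·N_c = 47 × 5.14 = 241.58 kPa; surcharge term q·N_q = 54.81 × 1 = 54.81 kPa.
q_ult = 241.58 + 54.81 = 296.39 kPa.
For φ = 0 the ½γBN_γ term vanishes, so q_ult is independent of B. q_net = 296.39 − 54.81 = 241.58 kPa; q_all(net) = 241.58/2.5 = 96.632 kPa.
Required width B = w / q_all(net) = 328 / 96.632 = 3.394 m.

B = 3.39 m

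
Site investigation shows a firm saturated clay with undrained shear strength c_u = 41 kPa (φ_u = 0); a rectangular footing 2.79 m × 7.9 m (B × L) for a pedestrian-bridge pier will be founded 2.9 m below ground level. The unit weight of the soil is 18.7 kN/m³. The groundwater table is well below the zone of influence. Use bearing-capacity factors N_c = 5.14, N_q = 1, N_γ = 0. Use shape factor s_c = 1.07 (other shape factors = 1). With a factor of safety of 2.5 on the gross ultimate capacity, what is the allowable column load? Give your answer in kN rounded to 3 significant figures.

P_all ≈ 2470 kN

Overburden at base level: q = 18.7 × 2.9 = 54.23 kPa.
Cohesion term c·N_c·s_c = 41 × 5.14 × 1.07 = 225.49 kPa; surcharge term q·N_q = 54.23 × 1 = 54.23 kPa.
q_ult = 225.49 + 54.23 = 279.72 kPa.
Gross allowable pressure q_all = 279.72 / 2.5 = 111.89 kPa.
Footing area = 22.041 m², so allowable column load = 111.89 × 22.041 = 2466.1 kN.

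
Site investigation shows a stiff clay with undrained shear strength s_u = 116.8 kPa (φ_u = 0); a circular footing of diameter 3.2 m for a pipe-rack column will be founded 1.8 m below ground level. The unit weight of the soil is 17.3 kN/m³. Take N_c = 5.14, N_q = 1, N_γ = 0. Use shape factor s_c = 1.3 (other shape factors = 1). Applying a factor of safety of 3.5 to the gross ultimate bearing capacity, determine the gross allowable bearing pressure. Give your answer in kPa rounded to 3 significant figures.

Overburden at base level: q = 17.3 × 1.8 = 31.14 kPa.
Cohesion term c·N_c·s_c = 116.8 × 5.14 × 1.3 = 780.46 kPa; surcharge term q·N_q = 31.14 × 1 = 31.14 kPa.
q_ult = 780.46 + 31.14 = 811.6 kPa.
q_all = q_ult / FS = 811.6 / 3.5 = 231.89 kPa.

q_all ≈ 232 kPa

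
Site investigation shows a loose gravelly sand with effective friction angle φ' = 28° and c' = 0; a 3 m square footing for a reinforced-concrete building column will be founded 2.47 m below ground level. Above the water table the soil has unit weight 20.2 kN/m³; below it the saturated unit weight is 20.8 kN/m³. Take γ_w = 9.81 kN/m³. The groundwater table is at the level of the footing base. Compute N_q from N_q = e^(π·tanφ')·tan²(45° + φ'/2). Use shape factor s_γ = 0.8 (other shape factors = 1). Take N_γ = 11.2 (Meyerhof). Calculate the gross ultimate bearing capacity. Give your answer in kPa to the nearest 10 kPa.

tan28° = 0.5317, so N_q = e^(π×0.5317)·tan²(59°) = 5.314 × 2.77 = 14.72.
q = γ·D_f = 20.2 × 2.47 = 49.894 kPa.
For the ½γBN_γ term take γ' = 20.8 − 9.81 = 10.99 kN/m³ (soil below base is submerged).
q·N_q = 49.894 × 14.72 = 734.43 kPa
0.5·γ·B·N_γ·s_γ = 0.5 × 10.99 × 3 × 11.2 × 0.8 = 147.71 kPa
q_ult = 734.43 + 147.71 = 882.14 kPa.

q_ult ≈ 880 kPa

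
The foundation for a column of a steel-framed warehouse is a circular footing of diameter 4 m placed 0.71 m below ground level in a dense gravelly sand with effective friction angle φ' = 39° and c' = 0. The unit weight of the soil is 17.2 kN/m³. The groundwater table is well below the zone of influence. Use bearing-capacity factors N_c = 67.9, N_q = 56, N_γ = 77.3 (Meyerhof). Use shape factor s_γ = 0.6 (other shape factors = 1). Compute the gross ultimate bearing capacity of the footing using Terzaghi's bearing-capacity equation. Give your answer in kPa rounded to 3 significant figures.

Overburden at base level: q = 17.2 × 0.71 = 12.212 kPa.
Surcharge term q·N_q = 12.212 × 56 = 683.87 kPa; self-weight term 0.5·γ·B·N_γ·s_γ = 0.5 × 17.2 × 4 × 77.3 × 0.6 = 1595.5 kPa.
q_ult = 683.87 + 1595.5 = 2279.3 kPa.

q_ult ≈ 2280 kPa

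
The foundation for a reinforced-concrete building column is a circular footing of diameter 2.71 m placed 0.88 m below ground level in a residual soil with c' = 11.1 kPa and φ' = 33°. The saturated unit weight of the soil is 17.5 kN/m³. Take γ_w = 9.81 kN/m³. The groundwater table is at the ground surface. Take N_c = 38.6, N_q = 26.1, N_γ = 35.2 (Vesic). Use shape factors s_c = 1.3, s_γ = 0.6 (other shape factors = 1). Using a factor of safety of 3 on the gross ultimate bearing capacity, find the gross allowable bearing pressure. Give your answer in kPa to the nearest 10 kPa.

With the water table at the surface the whole profile is submerged: γ' = 17.5 − 9.81 = 7.69 kN/m³, so q = γ'·D_f = 6.7672 kPa; the same γ' applies in the ½γBN_γ term.
q_ult = c·N_c·s_c + q·N_q + 0.5·γ·B·N_γ·s_γ
     = 11.1 × 38.6 × 1.3 + 6.7672 × 26.1 + 0.5 × 7.69 × 2.71 × 35.2 × 0.6
     = 557 + 176.62 + 220.07 = 953.69 kPa.
q_all = 953.69 / 3 = 317.9 kPa.

q_all ≈ 320 kPa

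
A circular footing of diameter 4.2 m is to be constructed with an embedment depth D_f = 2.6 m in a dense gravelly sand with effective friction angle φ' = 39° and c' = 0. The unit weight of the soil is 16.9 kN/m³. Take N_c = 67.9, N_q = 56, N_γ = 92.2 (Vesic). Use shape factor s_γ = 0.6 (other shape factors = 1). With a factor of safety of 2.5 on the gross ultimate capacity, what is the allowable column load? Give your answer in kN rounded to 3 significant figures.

q = γ·D_f = 16.9 × 2.6 = 43.94 kPa.
q·N_q = 43.94 × 56 = 2460.6 kPa
0.5·γ·B·N_γ·s_γ = 0.5 × 16.9 × 4.2 × 92.2 × 0.6 = 1963.3 kPa
q_ult = 2460.6 + 1963.3 = 4423.9 kPa.
Gross allowable pressure q_all = 4423.9 / 2.5 = 1769.6 kPa.
Footing area = 13.8544 m², so allowable column load = 1769.6 × 13.8544 = 24516 kN.

P_all ≈ 24500 kN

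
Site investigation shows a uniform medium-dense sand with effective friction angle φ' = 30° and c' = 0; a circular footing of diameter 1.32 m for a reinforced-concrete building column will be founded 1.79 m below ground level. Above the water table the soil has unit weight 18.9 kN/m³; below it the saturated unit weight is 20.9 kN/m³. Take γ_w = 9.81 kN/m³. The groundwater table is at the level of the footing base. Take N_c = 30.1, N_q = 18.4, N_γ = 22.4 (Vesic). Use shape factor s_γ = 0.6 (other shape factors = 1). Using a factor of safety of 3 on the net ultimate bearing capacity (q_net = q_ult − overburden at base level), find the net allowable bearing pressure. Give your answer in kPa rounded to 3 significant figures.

Overburden at base level: q = 18.9 × 1.79 = 33.831 kPa.
Below the base the soil is submerged, so the ½γBN_γ term uses γ' = 20.9 − 9.81 = 11.09 kN/m³.
Surcharge term q·N_q = 33.831 × 18.4 = 622.49 kPa; self-weight term 0.5·γ·B·N_γ·s_γ = 0.5 × 11.09 × 1.32 × 22.4 × 0.6 = 98.373 kPa.
q_ult = 622.49 + 98.373 = 720.86 kPa.
q_net = 720.86 − 33.831 = 687.03 kPa.
q_all(net) = 687.03 / 3 = 229.01 kPa.

q_all(net) ≈ 229 kPa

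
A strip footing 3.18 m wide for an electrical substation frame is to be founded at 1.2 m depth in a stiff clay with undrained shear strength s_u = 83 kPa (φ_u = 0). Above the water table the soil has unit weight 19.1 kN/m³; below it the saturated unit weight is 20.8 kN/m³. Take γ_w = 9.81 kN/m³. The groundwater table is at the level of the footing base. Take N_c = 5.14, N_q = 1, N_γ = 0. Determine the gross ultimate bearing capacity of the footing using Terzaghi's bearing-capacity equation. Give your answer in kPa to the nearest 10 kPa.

q_ult ≈ 450 kPa

Overburden at base level: q = 19.1 × 1.2 = 22.92 kPa.
Cohesion term c·N_c = 83 × 5.14 = 426.62 kPa; surcharge term q·N_q = 22.92 × 1 = 22.92 kPa.
q_ult = 426.62 + 22.92 = 449.54 kPa.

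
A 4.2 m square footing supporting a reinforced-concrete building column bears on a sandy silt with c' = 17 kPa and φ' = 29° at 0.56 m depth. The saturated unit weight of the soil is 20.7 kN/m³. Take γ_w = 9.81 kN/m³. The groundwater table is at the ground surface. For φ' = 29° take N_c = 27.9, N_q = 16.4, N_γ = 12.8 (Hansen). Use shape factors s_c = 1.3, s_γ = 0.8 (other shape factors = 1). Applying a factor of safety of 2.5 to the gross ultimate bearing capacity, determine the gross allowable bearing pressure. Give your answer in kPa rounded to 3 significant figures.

Water table at ground surface, so effective unit weight γ' = 20.7 − 9.81 = 10.89 kN/m³ is used throughout; overburden q = 10.89 × 0.56 = 6.0984 kPa; the same γ' applies in the ½γBN_γ term.
Cohesion term c·N_c·s_c = 17 × 27.9 × 1.3 = 616.59 kPa; surcharge term q·N_q = 6.0984 × 16.4 = 100.01 kPa; self-weight term 0.5·γ·B·N_γ·s_γ = 0.5 × 10.89 × 4.2 × 12.8 × 0.8 = 234.18 kPa.
q_ult = 616.59 + 100.01 + 234.18 = 950.78 kPa.
q_all = q_ult / FS = 950.78 / 2.5 = 380.31 kPa.

q_all ≈ 380 kPa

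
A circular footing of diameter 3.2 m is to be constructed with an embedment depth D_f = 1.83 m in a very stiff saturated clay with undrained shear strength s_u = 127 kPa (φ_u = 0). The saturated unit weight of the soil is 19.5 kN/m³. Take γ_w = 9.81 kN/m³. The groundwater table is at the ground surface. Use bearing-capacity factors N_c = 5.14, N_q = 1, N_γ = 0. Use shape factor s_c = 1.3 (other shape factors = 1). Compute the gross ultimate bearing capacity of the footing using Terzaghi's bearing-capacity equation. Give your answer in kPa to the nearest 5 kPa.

q_ult ≈ 865 kPa

With the water table at the surface the whole profile is submerged: γ' = 19.5 − 9.81 = 9.69 kN/m³, so q = γ'·D_f = 17.733 kPa.
q_ult = c·N_c·s_c + q·N_q
     = 127 × 5.14 × 1.3 + 17.733 × 1
     = 848.61 + 17.733 = 866.35 kPa.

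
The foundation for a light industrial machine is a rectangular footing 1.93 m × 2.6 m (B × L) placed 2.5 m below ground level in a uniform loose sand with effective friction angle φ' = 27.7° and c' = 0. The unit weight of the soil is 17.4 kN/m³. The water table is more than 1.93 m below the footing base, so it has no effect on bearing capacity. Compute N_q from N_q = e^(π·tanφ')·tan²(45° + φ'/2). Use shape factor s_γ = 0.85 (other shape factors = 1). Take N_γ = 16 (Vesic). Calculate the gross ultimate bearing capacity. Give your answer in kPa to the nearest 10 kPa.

tan27.7° = 0.525, so N_q = e^(π×0.525)·tan²(58.85°) = 5.204 × 2.737 = 14.24.
Effective surcharge at the founding depth q = γ·D_f = 17.4 × 2.5 = 43.5 kPa.
q_ult = q·N_q + 0.5·γ·B·N_γ·s_γ
     = 43.5 × 14.244 + 0.5 × 17.4 × 1.93 × 16 × 0.85
     = 619.6 + 228.36 = 847.96 kPa.

q_ult ≈ 850 kPa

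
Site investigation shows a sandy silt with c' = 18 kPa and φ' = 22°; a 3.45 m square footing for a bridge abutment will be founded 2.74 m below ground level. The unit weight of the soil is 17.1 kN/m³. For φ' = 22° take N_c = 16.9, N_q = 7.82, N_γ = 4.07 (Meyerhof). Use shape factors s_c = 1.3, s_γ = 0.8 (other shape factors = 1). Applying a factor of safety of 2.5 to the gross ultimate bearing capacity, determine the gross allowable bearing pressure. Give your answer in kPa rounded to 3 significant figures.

q_all ≈ 343 kPa

Effective surcharge at the founding depth q = γ·D_f = 17.1 × 2.74 = 46.854 kPa.
q_ult = c·N_c·s_c + q·N_q + 0.5·γ·B·N_γ·s_γ
     = 18 × 16.9 × 1.3 + 46.854 × 7.82 + 0.5 × 17.1 × 3.45 × 4.07 × 0.8
     = 395.46 + 366.4 + 96.044 = 857.9 kPa.
q_all = q_ult / FS = 857.9 / 2.5 = 343.16 kPa.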